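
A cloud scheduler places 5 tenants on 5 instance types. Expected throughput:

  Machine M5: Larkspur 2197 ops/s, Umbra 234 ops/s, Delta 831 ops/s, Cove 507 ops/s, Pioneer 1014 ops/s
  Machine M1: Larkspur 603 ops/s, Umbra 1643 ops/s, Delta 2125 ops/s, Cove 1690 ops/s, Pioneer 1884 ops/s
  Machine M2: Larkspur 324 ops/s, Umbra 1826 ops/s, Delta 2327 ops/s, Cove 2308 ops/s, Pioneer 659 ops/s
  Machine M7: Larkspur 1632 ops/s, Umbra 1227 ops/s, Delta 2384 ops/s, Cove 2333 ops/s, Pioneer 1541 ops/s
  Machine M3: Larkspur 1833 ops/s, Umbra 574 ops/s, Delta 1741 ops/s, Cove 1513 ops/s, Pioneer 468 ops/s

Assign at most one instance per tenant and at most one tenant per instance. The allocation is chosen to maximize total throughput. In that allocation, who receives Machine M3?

Delta receives Machine M3.

Optimal: Larkspur→Machine M5 (2197 ops/s), Umbra→Machine M2 (1826 ops/s), Delta→Machine M3 (1741 ops/s), Cove→Machine M7 (2333 ops/s), Pioneer→Machine M1 (1884 ops/s) — total 2197+1826+1741+2333+1884 = 9981 ops/s.
Column-greedy (each instance in turn goes to its best remaining tenant) gives 8745 ops/s, worse by 1236.
Next-best assignment: Larkspur→Machine M5, Umbra→Machine M2, Delta→Machine M7, Cove→Machine M3, Pioneer→Machine M1 = 9804 ops/s.
Every other assignment is strictly worse.
Delta's own top instance is Machine M7 (2384 ops/s), but forcing Delta→Machine M7 and reassigning the rest optimally gives only 9804 ops/s — worse by 177.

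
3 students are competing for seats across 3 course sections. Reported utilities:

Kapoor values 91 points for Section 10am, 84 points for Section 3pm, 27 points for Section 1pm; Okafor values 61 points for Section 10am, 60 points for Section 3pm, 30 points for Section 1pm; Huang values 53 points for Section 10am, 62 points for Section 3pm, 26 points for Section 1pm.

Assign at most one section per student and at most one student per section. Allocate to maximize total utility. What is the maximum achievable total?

Optimal: Kapoor→Section 10am (91 points), Okafor→Section 1pm (30 points), Huang→Section 3pm (62 points) — total 91+30+62 = 183 points.
Checked against all permutations: 183 points is optimal.

Maximum total: 183 points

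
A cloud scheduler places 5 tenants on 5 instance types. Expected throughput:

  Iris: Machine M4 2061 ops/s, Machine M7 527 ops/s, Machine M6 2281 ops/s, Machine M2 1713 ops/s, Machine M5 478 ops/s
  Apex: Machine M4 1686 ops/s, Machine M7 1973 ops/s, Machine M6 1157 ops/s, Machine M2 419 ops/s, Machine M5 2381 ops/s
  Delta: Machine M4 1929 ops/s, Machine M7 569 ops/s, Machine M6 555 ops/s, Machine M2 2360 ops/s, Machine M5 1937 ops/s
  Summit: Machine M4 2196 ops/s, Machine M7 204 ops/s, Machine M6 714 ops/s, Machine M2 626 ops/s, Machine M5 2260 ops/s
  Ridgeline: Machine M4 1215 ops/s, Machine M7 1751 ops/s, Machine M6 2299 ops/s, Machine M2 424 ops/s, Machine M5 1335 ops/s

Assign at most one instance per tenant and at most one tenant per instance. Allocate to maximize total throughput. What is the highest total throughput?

Treat this as an assignment problem: match each tenant to one instance.
Optimal: Iris→Machine M6 (2281 ops/s), Apex→Machine M5 (2381 ops/s), Delta→Machine M2 (2360 ops/s), Summit→Machine M4 (2196 ops/s), Ridgeline→Machine M7 (1751 ops/s) — total 2281+2381+2360+2196+1751 = 10969 ops/s.
Column-greedy (each instance in turn goes to its best remaining tenant) gives 9306 ops/s, worse by 1663.

Maximum total: 10969 ops/s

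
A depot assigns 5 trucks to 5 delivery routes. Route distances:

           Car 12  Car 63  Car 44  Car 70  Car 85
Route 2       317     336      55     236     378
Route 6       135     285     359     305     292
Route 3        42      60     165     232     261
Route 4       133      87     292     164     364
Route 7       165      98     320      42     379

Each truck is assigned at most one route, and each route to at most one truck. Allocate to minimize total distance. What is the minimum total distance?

Minimum total: 518 km

This is a one-to-one assignment (minimum-cost bipartite matching).
Optimal: Car 12→Route 3 (42 km), Car 63→Route 4 (87 km), Car 44→Route 2 (55 km), Car 70→Route 7 (42 km), Car 85→Route 6 (292 km) — total 42+87+55+42+292 = 518 km.
Column-greedy (each route in turn goes to its cheapest remaining truck) gives 793 km, worse by 275.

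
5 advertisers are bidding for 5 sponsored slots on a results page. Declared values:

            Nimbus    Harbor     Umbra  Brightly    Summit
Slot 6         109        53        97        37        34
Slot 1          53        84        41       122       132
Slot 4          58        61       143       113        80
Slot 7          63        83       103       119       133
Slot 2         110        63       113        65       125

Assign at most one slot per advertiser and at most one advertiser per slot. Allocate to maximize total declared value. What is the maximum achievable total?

Optimal: Nimbus→Slot 6 ($109), Harbor→Slot 7 ($83), Umbra→Slot 4 ($143), Brightly→Slot 1 ($122), Summit→Slot 2 ($125) — total 109+83+143+122+125 = $582.
Row-greedy (each advertiser in turn takes its best remaining slot) gives $490, worse by 92.
Next-best assignment: Nimbus→Slot 6, Harbor→Slot 1, Umbra→Slot 4, Brightly→Slot 7, Summit→Slot 2 = $580.
No other one-to-one assignment exceeds $582.

Max total: $582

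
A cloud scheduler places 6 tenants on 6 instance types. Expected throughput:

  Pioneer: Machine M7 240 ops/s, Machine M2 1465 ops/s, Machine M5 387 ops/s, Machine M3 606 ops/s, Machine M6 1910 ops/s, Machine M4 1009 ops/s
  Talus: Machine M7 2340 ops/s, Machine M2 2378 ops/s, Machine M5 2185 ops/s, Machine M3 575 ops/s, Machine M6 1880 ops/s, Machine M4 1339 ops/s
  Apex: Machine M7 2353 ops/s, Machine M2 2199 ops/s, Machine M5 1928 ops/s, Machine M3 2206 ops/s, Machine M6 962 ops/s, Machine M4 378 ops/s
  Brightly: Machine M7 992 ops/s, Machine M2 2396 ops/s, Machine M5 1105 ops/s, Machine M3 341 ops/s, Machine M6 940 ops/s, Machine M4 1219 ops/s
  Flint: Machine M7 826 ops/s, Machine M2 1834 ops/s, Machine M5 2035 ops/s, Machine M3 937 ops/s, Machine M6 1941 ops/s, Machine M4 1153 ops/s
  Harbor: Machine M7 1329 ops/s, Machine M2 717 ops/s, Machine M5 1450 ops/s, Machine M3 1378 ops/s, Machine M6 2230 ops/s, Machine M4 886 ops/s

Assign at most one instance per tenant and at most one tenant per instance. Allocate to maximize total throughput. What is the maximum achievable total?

Optimal: Pioneer→Machine M4 (1009 ops/s), Talus→Machine M7 (2340 ops/s), Apex→Machine M3 (2206 ops/s), Brightly→Machine M2 (2396 ops/s), Flint→Machine M5 (2035 ops/s), Harbor→Machine M6 (2230 ops/s) — total 1009+2340+2206+2396+2035+2230 = 12216 ops/s.
Row-greedy (each tenant in turn takes its best remaining instance) gives 11273 ops/s, worse by 943.
Every other assignment is strictly worse.

Max total: 12216 ops/s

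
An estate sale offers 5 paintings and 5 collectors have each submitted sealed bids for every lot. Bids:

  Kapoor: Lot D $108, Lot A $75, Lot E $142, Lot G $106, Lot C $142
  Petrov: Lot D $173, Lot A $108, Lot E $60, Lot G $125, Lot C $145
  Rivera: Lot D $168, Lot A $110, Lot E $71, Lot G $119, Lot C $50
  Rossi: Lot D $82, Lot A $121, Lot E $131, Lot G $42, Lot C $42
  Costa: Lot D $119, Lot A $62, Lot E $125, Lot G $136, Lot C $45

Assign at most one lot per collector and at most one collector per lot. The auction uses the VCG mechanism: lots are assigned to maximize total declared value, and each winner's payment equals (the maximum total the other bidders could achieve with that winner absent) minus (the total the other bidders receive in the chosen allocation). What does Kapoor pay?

Efficient allocation: Kapoor→Lot E ($142), Petrov→Lot C ($145), Rivera→Lot D ($168), Rossi→Lot A ($121), Costa→Lot G ($136); total welfare W = $712.
Kapoor receives Lot E at value $142, so the others get W − 142 = $570.
Without Kapoor: best allocation of the remaining 4 bidders over all 5 lots is Petrov→Lot C ($145), Rivera→Lot D ($168), Rossi→Lot E ($131), Costa→Lot G ($136), total $580.
VCG payment = (others' best without Kapoor) − (others' welfare with Kapoor) = 580 − 570 = $10.

Kapoor pays $10.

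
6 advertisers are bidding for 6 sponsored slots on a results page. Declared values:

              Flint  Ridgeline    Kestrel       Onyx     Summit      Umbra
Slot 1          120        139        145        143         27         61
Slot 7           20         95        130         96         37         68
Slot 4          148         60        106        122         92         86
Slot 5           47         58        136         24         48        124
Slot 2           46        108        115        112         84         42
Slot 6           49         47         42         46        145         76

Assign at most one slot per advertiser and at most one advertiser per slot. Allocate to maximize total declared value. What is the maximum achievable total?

Optimal: Flint→Slot 4 ($148), Ridgeline→Slot 1 ($139), Kestrel→Slot 7 ($130), Onyx→Slot 2 ($112), Summit→Slot 6 ($145), Umbra→Slot 5 ($124) — total 148+139+130+112+145+124 = $798.
Column-greedy (each slot in turn goes to its best remaining advertiser) gives $766, worse by 32.
Swapping Onyx↔Flint (Onyx→Slot 4 $122, Flint→Slot 2 $46) loses 92.
Checked against all permutations: $798 is optimal.

Maximum total: $798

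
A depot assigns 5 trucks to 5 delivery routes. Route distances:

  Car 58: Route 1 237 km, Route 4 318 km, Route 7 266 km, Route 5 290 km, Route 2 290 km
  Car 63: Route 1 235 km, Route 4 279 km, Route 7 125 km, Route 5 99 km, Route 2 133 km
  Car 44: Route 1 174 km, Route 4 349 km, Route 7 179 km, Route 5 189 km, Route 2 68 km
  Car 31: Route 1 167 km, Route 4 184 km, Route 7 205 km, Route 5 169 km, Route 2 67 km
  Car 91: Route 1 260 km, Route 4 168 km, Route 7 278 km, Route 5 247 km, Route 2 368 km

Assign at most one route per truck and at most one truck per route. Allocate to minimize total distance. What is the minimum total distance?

Min total: 750 km

Optimal: Car 58→Route 1 (237 km), Car 63→Route 5 (99 km), Car 44→Route 7 (179 km), Car 31→Route 2 (67 km), Car 91→Route 4 (168 km) — total 237+99+179+67+168 = 750 km.
Min-entry greedy (repeatedly take the single cheapest remaining cell) gives 774 km, worse by 24.
Next-best assignment: Car 58→Route 1, Car 63→Route 7, Car 44→Route 2, Car 31→Route 5, Car 91→Route 4 = 767 km.
Every other assignment is strictly worse.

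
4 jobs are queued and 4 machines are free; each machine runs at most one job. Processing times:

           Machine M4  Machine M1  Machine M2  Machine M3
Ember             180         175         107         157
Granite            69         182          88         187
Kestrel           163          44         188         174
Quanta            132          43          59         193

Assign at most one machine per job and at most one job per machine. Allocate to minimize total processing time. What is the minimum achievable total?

Minimum total: 329 min

This is a one-to-one assignment (minimum-cost bipartite matching).
Optimal: Ember→Machine M3 (157 min), Granite→Machine M4 (69 min), Kestrel→Machine M1 (44 min), Quanta→Machine M2 (59 min) — total 157+69+44+59 = 329 min.
No other one-to-one assignment undercuts 329 min.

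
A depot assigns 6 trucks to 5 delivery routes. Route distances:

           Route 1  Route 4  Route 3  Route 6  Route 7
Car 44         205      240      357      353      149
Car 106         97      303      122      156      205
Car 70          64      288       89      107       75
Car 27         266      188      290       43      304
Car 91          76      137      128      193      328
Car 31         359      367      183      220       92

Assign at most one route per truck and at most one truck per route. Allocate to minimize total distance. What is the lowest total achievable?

Min total: 458 km

Optimal: Car 106→Route 1 (97 km), Car 91→Route 4 (137 km), Car 70→Route 3 (89 km), Car 27→Route 6 (43 km), Car 31→Route 7 (92 km) — total 97+137+89+43+92 = 458 km.
Row-greedy (each truck in turn takes its cheapest remaining route) gives 515 km, worse by 57.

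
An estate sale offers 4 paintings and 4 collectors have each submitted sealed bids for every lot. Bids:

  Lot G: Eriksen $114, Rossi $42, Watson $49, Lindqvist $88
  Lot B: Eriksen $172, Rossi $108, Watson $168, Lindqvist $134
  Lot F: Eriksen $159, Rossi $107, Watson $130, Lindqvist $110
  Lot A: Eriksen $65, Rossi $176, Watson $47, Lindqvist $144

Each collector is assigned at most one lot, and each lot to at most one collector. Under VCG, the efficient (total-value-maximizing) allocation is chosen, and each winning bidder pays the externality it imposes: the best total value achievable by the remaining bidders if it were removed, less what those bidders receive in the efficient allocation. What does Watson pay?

Efficient allocation: Eriksen→Lot F ($159), Rossi→Lot A ($176), Watson→Lot B ($168), Lindqvist→Lot G ($88); total welfare W = $591.
Watson receives Lot B at value $168, so the others get W − 168 = $423.
Without Watson: best allocation of the remaining 3 bidders over all 4 lots is Eriksen→Lot F ($159), Rossi→Lot A ($176), Lindqvist→Lot B ($134), total $469.
VCG payment = (others' best without Watson) − (others' welfare with Watson) = 469 − 423 = $46.

Watson pays $46.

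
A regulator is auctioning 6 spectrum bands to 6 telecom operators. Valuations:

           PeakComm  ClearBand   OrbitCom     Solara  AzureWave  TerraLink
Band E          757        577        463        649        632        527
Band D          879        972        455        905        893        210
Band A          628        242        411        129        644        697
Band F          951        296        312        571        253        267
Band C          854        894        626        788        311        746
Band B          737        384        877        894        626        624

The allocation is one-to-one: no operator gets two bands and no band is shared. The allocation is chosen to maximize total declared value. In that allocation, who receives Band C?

This is the linear assignment problem.
Optimal: PeakComm→Band F ($951M), ClearBand→Band C ($894M), OrbitCom→Band B ($877M), Solara→Band E ($649M), AzureWave→Band D ($893M), TerraLink→Band A ($697M) — total 951+894+877+649+893+697 = $4961M.
No other one-to-one assignment exceeds $4961M.
ClearBand's own top band is Band D ($972M), but forcing ClearBand→Band D and reassigning the rest optimally gives only $4917M — worse by 44.

ClearBand receives Band C.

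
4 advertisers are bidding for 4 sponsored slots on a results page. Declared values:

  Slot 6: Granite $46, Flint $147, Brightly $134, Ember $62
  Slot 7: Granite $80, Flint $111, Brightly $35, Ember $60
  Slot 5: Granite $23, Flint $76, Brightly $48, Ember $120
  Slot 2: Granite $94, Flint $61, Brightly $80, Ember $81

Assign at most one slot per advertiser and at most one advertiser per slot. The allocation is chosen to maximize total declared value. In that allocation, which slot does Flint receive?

This is the linear assignment problem.
Optimal: Granite→Slot 2 ($94), Flint→Slot 7 ($111), Brightly→Slot 6 ($134), Ember→Slot 5 ($120) — total 94+111+134+120 = $459.
Row-greedy (each advertiser in turn takes its best remaining slot) gives $349, worse by 110.
Checked against all permutations: $459 is optimal.
Flint's own top slot is Slot 6 ($147), but forcing Flint→Slot 6 and reassigning the rest optimally gives only $427 — worse by 32.

Flint receives Slot 7.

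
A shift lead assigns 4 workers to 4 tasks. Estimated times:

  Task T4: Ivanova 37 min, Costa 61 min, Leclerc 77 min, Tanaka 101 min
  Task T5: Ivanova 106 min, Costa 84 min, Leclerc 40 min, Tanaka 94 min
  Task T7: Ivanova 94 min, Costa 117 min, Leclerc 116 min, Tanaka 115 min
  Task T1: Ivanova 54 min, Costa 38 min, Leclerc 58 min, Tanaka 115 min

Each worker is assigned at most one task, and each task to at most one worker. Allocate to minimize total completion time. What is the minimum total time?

Min total: 230 min

Optimal: Ivanova→Task T4 (37 min), Costa→Task T1 (38 min), Leclerc→Task T5 (40 min), Tanaka→Task T7 (115 min) — total 37+38+40+115 = 230 min.
Checked against all permutations: 230 min is optimal.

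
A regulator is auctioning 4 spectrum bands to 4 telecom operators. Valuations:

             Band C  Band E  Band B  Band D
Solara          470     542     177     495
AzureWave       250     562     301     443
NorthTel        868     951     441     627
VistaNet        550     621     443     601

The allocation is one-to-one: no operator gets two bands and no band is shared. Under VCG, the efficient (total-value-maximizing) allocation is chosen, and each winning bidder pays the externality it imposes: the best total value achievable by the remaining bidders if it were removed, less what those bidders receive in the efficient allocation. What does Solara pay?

Solara pays $158M.

Efficient allocation: Solara→Band D ($495M), AzureWave→Band E ($562M), NorthTel→Band C ($868M), VistaNet→Band B ($443M); total welfare W = $2368M.
Solara receives Band D at value $495M, so the others get W − 495 = $1873M.
Without Solara: best allocation of the remaining 3 bidders over all 4 bands is AzureWave→Band E ($562M), NorthTel→Band C ($868M), VistaNet→Band D ($601M), total $2031M.
VCG payment = (others' best without Solara) − (others' welfare with Solara) = 2031 − 1873 = $158M.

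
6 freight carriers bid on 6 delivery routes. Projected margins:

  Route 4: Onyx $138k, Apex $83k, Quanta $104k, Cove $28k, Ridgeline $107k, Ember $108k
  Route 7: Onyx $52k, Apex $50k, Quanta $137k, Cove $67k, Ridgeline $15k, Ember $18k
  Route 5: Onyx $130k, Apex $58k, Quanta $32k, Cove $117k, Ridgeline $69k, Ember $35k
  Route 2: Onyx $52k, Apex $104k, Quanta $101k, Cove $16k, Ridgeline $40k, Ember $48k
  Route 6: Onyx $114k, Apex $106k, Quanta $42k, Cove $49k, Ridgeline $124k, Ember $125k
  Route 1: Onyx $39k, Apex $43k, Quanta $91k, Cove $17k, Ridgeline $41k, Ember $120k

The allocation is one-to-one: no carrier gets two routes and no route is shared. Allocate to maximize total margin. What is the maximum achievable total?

Max total: $740k

Treat this as an assignment problem: match each carrier to one route.
Optimal: Onyx→Route 4 ($138k), Apex→Route 2 ($104k), Quanta→Route 7 ($137k), Cove→Route 5 ($117k), Ridgeline→Route 6 ($124k), Ember→Route 1 ($120k) — total 138+104+137+117+124+120 = $740k.
Row-greedy (each carrier in turn takes its best remaining route) gives $587k, worse by 153.
Next-best assignment: Onyx→Route 6, Apex→Route 2, Quanta→Route 7, Cove→Route 5, Ridgeline→Route 4, Ember→Route 1 = $699k.
Swapping Ember↔Ridgeline (Ember→Route 6 $125k, Ridgeline→Route 1 $41k) loses 78.
Every other assignment is strictly worse.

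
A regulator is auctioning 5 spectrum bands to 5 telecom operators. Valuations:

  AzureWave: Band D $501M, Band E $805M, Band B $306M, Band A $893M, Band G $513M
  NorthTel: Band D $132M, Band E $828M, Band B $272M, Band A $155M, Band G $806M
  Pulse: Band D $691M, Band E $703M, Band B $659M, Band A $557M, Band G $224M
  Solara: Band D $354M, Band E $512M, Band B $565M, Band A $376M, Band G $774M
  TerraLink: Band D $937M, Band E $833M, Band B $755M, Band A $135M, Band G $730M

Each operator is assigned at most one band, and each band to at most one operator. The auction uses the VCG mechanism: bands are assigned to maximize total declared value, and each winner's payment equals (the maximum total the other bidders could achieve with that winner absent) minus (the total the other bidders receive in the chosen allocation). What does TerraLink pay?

TerraLink pays $32M.

Efficient allocation: AzureWave→Band A ($893M), NorthTel→Band E ($828M), Pulse→Band B ($659M), Solara→Band G ($774M), TerraLink→Band D ($937M); total welfare W = $4091M.
TerraLink receives Band D at value $937M, so the others get W − 937 = $3154M.
Without TerraLink: best allocation of the remaining 4 bidders over all 5 bands is AzureWave→Band A ($893M), NorthTel→Band E ($828M), Pulse→Band D ($691M), Solara→Band G ($774M), total $3186M.
VCG payment = (others' best without TerraLink) − (others' welfare with TerraLink) = 3186 − 3154 = $32M.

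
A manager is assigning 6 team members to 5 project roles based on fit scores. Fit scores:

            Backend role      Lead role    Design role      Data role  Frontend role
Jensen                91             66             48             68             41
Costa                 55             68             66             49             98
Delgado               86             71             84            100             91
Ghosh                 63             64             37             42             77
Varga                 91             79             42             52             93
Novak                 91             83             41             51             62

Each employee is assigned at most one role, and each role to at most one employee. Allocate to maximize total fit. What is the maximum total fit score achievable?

Max total: 433 pts

Optimal: Jensen→Backend role (91 pts), Novak→Lead role (83 pts), Costa→Design role (66 pts), Delgado→Data role (100 pts), Varga→Frontend role (93 pts) — total 91+83+66+100+93 = 433 pts.
Column-greedy (each role in turn goes to its best remaining employee) gives 408 pts, worse by 25.
Next-best assignment: Varga→Backend role, Novak→Lead role, Delgado→Design role, Jensen→Data role, Costa→Frontend role = 424 pts.
Swapping Novak↔Jensen (Novak→Backend role 91 pts, Jensen→Lead role 66 pts) loses 17.
Every other assignment is strictly worse.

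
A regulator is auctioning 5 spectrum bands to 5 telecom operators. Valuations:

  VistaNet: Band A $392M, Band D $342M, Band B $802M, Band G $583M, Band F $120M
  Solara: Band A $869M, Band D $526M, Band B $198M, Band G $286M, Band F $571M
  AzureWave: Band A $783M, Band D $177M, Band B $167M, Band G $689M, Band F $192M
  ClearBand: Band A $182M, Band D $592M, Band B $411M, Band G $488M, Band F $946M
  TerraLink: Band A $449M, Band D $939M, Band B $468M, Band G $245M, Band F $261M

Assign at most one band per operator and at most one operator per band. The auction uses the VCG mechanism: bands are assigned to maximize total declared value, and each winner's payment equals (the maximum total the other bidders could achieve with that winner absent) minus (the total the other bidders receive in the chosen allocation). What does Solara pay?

Solara pays $94M.

Efficient allocation: VistaNet→Band B ($802M), Solara→Band A ($869M), AzureWave→Band G ($689M), ClearBand→Band F ($946M), TerraLink→Band D ($939M); total welfare W = $4245M.
Solara receives Band A at value $869M, so the others get W − 869 = $3376M.
Without Solara: best allocation of the remaining 4 bidders over all 5 bands is VistaNet→Band B ($802M), AzureWave→Band A ($783M), ClearBand→Band F ($946M), TerraLink→Band D ($939M), total $3470M.
VCG payment = (others' best without Solara) − (others' welfare with Solara) = 3470 − 3376 = $94M.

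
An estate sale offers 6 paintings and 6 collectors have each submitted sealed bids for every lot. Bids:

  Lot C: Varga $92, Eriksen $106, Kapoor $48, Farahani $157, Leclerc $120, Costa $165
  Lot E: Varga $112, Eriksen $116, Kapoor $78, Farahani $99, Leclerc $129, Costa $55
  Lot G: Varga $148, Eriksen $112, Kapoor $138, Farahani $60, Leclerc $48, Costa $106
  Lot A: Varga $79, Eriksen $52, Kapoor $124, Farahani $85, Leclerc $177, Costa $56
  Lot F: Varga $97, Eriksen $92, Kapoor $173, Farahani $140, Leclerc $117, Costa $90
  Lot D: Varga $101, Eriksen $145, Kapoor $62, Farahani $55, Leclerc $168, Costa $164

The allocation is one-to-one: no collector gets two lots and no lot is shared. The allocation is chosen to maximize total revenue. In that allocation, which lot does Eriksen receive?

This is a one-to-one assignment (maximum-weight bipartite matching).
Optimal: Varga→Lot G ($148), Eriksen→Lot E ($116), Kapoor→Lot F ($173), Farahani→Lot C ($157), Leclerc→Lot A ($177), Costa→Lot D ($164) — total 148+116+173+157+177+164 = $935.
Row-greedy (each collector in turn takes its best remaining lot) gives $855, worse by 80.
Swapping Farahani↔Leclerc (Farahani→Lot A $85, Leclerc→Lot C $120) loses 129.
Eriksen's own top lot is Lot D ($145), but forcing Eriksen→Lot D and reassigning the rest optimally gives only $907 — worse by 28.

Eriksen receives Lot E.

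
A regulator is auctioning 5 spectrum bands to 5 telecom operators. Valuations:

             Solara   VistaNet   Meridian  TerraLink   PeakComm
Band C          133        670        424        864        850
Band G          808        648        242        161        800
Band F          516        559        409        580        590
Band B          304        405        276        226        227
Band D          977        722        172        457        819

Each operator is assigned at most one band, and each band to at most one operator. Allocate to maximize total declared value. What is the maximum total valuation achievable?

Max total: $3476M

Optimal: Solara→Band D ($977M), VistaNet→Band F ($559M), Meridian→Band B ($276M), TerraLink→Band C ($864M), PeakComm→Band G ($800M) — total 977+559+276+864+800 = $3476M.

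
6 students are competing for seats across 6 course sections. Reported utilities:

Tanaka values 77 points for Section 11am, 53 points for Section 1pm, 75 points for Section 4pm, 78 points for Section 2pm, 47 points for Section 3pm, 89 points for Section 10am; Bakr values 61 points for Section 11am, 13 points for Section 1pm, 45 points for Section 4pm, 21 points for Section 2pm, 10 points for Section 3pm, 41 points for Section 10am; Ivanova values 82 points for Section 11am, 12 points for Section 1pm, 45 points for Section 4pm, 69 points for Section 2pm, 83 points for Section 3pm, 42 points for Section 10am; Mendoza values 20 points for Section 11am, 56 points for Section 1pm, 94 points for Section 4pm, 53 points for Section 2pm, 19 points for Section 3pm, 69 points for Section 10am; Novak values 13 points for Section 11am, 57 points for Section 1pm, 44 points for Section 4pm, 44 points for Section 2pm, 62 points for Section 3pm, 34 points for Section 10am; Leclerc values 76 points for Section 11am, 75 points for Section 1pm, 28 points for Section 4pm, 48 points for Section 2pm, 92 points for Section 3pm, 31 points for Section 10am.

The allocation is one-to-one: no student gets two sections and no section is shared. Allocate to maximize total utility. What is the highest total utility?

Max total: 462 points

This is the linear assignment problem.
Optimal: Tanaka→Section 10am (89 points), Bakr→Section 11am (61 points), Ivanova→Section 2pm (69 points), Mendoza→Section 4pm (94 points), Novak→Section 1pm (57 points), Leclerc→Section 3pm (92 points) — total 89+61+69+94+57+92 = 462 points.
Column-greedy (each section in turn goes to its best remaining student) gives 432 points, worse by 30.
Swapping Novak↔Mendoza (Novak→Section 4pm 44 points, Mendoza→Section 1pm 56 points) loses 51.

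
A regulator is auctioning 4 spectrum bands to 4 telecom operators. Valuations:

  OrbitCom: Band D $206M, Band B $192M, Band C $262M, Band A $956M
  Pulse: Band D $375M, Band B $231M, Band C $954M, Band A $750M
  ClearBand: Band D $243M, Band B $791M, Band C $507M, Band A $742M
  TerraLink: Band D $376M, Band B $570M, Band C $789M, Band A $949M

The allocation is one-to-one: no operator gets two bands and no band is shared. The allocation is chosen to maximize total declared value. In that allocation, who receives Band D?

TerraLink receives Band D.

This is a one-to-one assignment (maximum-weight bipartite matching).
Optimal: OrbitCom→Band A ($956M), Pulse→Band C ($954M), ClearBand→Band B ($791M), TerraLink→Band D ($376M) — total 956+954+791+376 = $3077M.
Next-best assignment: OrbitCom→Band A, Pulse→Band D, ClearBand→Band B, TerraLink→Band C = $2911M.
Checked against all permutations: $3077M is optimal.
TerraLink's own top band is Band A ($949M), but forcing TerraLink→Band A and reassigning the rest optimally gives only $2900M — worse by 177.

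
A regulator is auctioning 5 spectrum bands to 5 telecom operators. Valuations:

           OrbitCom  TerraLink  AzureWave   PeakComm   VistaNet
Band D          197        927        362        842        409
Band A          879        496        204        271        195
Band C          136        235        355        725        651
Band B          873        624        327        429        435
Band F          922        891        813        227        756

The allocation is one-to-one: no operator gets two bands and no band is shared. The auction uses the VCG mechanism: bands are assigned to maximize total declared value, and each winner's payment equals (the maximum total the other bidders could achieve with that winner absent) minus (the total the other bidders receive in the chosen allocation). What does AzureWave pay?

AzureWave pays $291M.

Efficient allocation: OrbitCom→Band A ($879M), TerraLink→Band B ($624M), AzureWave→Band F ($813M), PeakComm→Band D ($842M), VistaNet→Band C ($651M); total welfare W = $3809M.
AzureWave receives Band F at value $813M, so the others get W − 813 = $2996M.
Without AzureWave: best allocation of the remaining 4 bidders over all 5 bands is OrbitCom→Band A ($879M), TerraLink→Band D ($927M), PeakComm→Band C ($725M), VistaNet→Band F ($756M), total $3287M.
VCG payment = (others' best without AzureWave) − (others' welfare with AzureWave) = 3287 − 2996 = $291M.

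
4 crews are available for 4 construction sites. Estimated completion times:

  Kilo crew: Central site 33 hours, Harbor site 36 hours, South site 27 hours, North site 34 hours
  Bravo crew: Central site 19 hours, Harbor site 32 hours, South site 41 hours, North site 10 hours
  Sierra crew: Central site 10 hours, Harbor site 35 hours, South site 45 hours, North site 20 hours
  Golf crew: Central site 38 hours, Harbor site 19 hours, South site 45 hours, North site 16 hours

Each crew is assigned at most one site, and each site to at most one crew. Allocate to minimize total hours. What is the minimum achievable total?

This is a one-to-one assignment (minimum-cost bipartite matching).
Optimal: Kilo crew→South site (27 hours), Bravo crew→North site (10 hours), Sierra crew→Central site (10 hours), Golf crew→Harbor site (19 hours) — total 27+10+10+19 = 66 hours.
Next-best assignment: Kilo crew→South site, Bravo crew→Central site, Sierra crew→North site, Golf crew→Harbor site = 85 hours.

Minimum total: 66 hours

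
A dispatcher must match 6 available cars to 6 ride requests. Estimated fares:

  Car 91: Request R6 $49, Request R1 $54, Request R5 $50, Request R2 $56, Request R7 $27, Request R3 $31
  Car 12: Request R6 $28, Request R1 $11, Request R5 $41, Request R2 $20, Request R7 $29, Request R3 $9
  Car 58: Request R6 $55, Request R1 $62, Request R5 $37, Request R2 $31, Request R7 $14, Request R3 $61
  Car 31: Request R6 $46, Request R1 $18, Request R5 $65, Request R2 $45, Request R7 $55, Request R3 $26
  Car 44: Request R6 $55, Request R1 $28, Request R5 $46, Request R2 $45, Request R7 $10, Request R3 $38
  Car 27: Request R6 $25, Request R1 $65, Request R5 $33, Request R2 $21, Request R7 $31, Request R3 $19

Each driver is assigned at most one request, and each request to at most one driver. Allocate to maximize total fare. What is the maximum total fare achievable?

Optimal: Car 91→Request R2 ($56), Car 12→Request R5 ($41), Car 58→Request R3 ($61), Car 31→Request R7 ($55), Car 44→Request R6 ($55), Car 27→Request R1 ($65) — total 56+41+61+55+55+65 = $333.
Column-greedy (each request in turn goes to its best remaining driver) gives $308, worse by 25.

Max total: $333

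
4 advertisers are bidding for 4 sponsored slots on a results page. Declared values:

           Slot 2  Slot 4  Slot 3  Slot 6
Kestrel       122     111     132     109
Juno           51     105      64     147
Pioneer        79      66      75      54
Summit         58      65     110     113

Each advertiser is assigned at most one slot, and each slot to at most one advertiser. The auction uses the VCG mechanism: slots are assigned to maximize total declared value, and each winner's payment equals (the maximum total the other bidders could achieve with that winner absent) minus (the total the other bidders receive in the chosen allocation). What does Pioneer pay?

Pioneer pays $11.

Efficient allocation: Kestrel→Slot 4 ($111), Juno→Slot 6 ($147), Pioneer→Slot 2 ($79), Summit→Slot 3 ($110); total welfare W = $447.
Pioneer receives Slot 2 at value $79, so the others get W − 79 = $368.
Without Pioneer: best allocation of the remaining 3 bidders over all 4 slots is Kestrel→Slot 2 ($122), Juno→Slot 6 ($147), Summit→Slot 3 ($110), total $379.
VCG payment = (others' best without Pioneer) − (others' welfare with Pioneer) = 379 − 368 = $11.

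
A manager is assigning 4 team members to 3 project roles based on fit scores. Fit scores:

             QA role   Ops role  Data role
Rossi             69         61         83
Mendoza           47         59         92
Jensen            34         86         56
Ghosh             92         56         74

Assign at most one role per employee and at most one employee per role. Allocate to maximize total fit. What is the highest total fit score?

Optimal: Ghosh→QA role (92 pts), Jensen→Ops role (86 pts), Mendoza→Data role (92 pts) — total 92+86+92 = 270 pts.
Row-greedy (each employee in turn takes its best remaining role) gives 176 pts, worse by 94.
Next-best assignment: Ghosh→QA role, Jensen→Ops role, Rossi→Data role = 261 pts.
Swapping Mendoza↔Jensen (Mendoza→Ops role 59 pts, Jensen→Data role 56 pts) loses 63.

Maximum total: 270 pts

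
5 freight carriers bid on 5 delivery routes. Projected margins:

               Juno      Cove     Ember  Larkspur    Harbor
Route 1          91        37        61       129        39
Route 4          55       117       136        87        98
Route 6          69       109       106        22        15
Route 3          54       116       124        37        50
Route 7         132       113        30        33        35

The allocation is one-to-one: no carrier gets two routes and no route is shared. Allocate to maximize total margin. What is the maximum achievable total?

This is the linear assignment problem.
Optimal: Juno→Route 7 ($132k), Cove→Route 6 ($109k), Ember→Route 3 ($124k), Larkspur→Route 1 ($129k), Harbor→Route 4 ($98k) — total 132+109+124+129+98 = $592k.
Column-greedy (each route in turn goes to its best remaining carrier) gives $463k, worse by 129.
Next-best assignment: Juno→Route 7, Cove→Route 3, Ember→Route 6, Larkspur→Route 1, Harbor→Route 4 = $581k.
Swapping Larkspur↔Cove (Larkspur→Route 6 $22k, Cove→Route 1 $37k) loses 179.
Checked against all permutations: $592k is optimal.

Maximum total: $592k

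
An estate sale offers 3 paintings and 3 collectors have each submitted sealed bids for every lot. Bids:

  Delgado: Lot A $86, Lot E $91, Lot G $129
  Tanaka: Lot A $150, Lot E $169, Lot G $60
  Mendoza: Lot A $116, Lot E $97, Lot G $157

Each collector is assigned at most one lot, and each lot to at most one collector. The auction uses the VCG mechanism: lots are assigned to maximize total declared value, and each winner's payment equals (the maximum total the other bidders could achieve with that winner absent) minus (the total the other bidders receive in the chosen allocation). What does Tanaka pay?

Tanaka pays $3.

Efficient allocation: Delgado→Lot G ($129), Tanaka→Lot E ($169), Mendoza→Lot A ($116); total welfare W = $414.
Tanaka receives Lot E at value $169, so the others get W − 169 = $245.
Without Tanaka: best allocation of the remaining 2 bidders over all 3 lots is Delgado→Lot E ($91), Mendoza→Lot G ($157), total $248.
VCG payment = (others' best without Tanaka) − (others' welfare with Tanaka) = 248 − 245 = $3.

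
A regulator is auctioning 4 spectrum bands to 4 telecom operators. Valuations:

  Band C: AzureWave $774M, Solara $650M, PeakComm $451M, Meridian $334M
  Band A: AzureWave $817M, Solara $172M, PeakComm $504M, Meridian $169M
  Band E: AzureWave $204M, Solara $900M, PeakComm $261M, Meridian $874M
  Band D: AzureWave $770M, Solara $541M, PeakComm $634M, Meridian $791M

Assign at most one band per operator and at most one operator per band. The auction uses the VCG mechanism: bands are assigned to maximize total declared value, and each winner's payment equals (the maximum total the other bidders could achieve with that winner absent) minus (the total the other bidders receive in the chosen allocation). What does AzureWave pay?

Efficient allocation: AzureWave→Band A ($817M), Solara→Band C ($650M), PeakComm→Band D ($634M), Meridian→Band E ($874M); total welfare W = $2975M.
AzureWave receives Band A at value $817M, so the others get W − 817 = $2158M.
Without AzureWave: best allocation of the remaining 3 bidders over all 4 bands is Solara→Band E ($900M), PeakComm→Band A ($504M), Meridian→Band D ($791M), total $2195M.
VCG payment = (others' best without AzureWave) − (others' welfare with AzureWave) = 2195 − 2158 = $37M.

AzureWave pays $37M.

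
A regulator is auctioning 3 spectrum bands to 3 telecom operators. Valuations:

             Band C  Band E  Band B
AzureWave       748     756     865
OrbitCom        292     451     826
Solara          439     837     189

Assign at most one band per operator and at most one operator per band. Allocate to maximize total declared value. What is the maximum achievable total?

Optimal: AzureWave→Band C ($748M), OrbitCom→Band B ($826M), Solara→Band E ($837M) — total 748+826+837 = $2411M.
Max-entry greedy (repeatedly take the single best remaining cell) gives $1994M, worse by 417.
Next-best assignment: AzureWave→Band E, OrbitCom→Band B, Solara→Band C = $2021M.
No other one-to-one assignment exceeds $2411M.

Max total: $2411M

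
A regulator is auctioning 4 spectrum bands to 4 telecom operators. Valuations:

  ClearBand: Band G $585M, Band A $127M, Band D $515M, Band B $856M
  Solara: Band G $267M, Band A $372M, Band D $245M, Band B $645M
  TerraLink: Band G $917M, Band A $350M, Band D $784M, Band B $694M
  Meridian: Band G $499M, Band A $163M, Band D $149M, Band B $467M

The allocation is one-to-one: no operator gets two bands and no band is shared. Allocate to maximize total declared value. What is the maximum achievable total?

Max total: $2511M

Optimal: ClearBand→Band B ($856M), Solara→Band A ($372M), TerraLink→Band D ($784M), Meridian→Band G ($499M) — total 856+372+784+499 = $2511M.
Column-greedy (each band in turn goes to its best remaining operator) gives $2271M, worse by 240.
Swapping TerraLink↔ClearBand (TerraLink→Band B $694M, ClearBand→Band D $515M) loses 431.
No other one-to-one assignment exceeds $2511M.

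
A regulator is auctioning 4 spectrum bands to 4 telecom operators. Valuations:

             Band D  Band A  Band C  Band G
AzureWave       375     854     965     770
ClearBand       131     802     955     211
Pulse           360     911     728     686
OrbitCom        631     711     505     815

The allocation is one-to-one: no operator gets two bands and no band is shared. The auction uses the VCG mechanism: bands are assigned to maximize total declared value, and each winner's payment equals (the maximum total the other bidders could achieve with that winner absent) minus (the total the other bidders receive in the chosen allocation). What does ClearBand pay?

ClearBand pays $379M.

Efficient allocation: AzureWave→Band G ($770M), ClearBand→Band C ($955M), Pulse→Band A ($911M), OrbitCom→Band D ($631M); total welfare W = $3267M.
ClearBand receives Band C at value $955M, so the others get W − 955 = $2312M.
Without ClearBand: best allocation of the remaining 3 bidders over all 4 bands is AzureWave→Band C ($965M), Pulse→Band A ($911M), OrbitCom→Band G ($815M), total $2691M.
VCG payment = (others' best without ClearBand) − (others' welfare with ClearBand) = 2691 − 2312 = $379M.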